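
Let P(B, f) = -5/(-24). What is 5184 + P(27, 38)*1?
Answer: 124421/24 ≈ 5184.2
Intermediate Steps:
P(B, f) = 5/24 (P(B, f) = -5*(-1/24) = 5/24)
5184 + P(27, 38)*1 = 5184 + (5/24)*1 = 5184 + 5/24 = 124421/24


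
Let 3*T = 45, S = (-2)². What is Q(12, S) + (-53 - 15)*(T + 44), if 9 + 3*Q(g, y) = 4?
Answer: -12041/3 ≈ -4013.7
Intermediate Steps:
S = 4
T = 15 (T = (⅓)*45 = 15)
Q(g, y) = -5/3 (Q(g, y) = -3 + (⅓)*4 = -3 + 4/3 = -5/3)
Q(12, S) + (-53 - 15)*(T + 44) = -5/3 + (-53 - 15)*(15 + 44) = -5/3 - 68*59 = -5/3 - 4012 = -12041/3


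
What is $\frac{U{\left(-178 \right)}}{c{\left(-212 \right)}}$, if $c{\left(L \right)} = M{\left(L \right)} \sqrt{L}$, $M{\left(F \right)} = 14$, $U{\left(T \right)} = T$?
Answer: $\frac{89 i \sqrt{53}}{742} \approx 0.87322 i$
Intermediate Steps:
$c{\left(L \right)} = 14 \sqrt{L}$
$\frac{U{\left(-178 \right)}}{c{\left(-212 \right)}} = - \frac{178}{14 \sqrt{-212}} = - \frac{178}{14 \cdot 2 i \sqrt{53}} = - \frac{178}{28 i \sqrt{53}} = - 178 \left(- \frac{i \sqrt{53}}{1484}\right) = \frac{89 i \sqrt{53}}{742}$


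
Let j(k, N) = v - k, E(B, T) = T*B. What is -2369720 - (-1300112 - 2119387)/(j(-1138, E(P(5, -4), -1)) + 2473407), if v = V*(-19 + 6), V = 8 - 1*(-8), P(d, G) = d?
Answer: -1954494152047/824779 ≈ -2.3697e+6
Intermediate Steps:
V = 16 (V = 8 + 8 = 16)
E(B, T) = B*T
v = -208 (v = 16*(-19 + 6) = 16*(-13) = -208)
j(k, N) = -208 - k
-2369720 - (-1300112 - 2119387)/(j(-1138, E(P(5, -4), -1)) + 2473407) = -2369720 - (-1300112 - 2119387)/((-208 - 1*(-1138)) + 2473407) = -2369720 - (-3419499)/((-208 + 1138) + 2473407) = -2369720 - (-3419499)/(930 + 2473407) = -2369720 - (-3419499)/2474337 = -2369720 - 1*(-1139833/824779) = -2369720 + 1139833/824779 = -1954494152047/824779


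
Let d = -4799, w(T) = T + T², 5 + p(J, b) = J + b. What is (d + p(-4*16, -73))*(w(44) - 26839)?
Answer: 122828319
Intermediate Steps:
p(J, b) = -5 + J + b (p(J, b) = -5 + (J + b) = -5 + J + b)
(d + p(-4*16, -73))*(w(44) - 26839) = (-4799 + (-5 - 4*16 - 73))*(44*(1 + 44) - 26839) = (-4799 + (-5 - 64 - 73))*(44*45 - 26839) = (-4799 - 142)*(1980 - 26839) = -4941*(-24859) = 122828319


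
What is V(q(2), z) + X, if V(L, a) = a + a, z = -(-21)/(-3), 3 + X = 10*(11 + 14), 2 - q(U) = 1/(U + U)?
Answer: 233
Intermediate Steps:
q(U) = 2 - 1/(2*U) (q(U) = 2 - 1/(U + U) = 2 - 1/(2*U))
X = 247 (X = -3 + 10*(11 + 14) = -3 + 10*25 = -3 + 250 = 247)
z = -7 (z = -(-21)*(-1)/3 = -3*7/3 = -7)
V(L, a) = 2*a
V(q(2), z) + X = 2*(-7) + 247 = -14 + 247 = 233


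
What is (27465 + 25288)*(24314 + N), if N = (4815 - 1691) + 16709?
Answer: 2328886691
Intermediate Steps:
N = 19833 (N = 3124 + 16709 = 19833)
(27465 + 25288)*(24314 + N) = (27465 + 25288)*(24314 + 19833) = 52753*44147 = 2328886691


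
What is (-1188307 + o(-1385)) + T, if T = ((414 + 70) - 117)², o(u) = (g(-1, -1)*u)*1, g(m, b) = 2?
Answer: -1056388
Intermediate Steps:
o(u) = 2*u (o(u) = (2*u)*1 = 2*u)
T = 134689 (T = (484 - 117)² = 367² = 134689)
(-1188307 + o(-1385)) + T = (-1188307 + 2*(-1385)) + 134689 = (-1188307 - 2770) + 134689 = -1191077 + 134689 = -1056388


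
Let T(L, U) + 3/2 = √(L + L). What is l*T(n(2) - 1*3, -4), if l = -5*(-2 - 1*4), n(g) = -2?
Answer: -45 + 30*I*√10 ≈ -45.0 + 94.868*I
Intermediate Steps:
l = 30 (l = -5*(-2 - 4) = -5*(-6) = 30)
T(L, U) = -3/2 + √2*√L (T(L, U) = -3/2 + √(L + L) = -3/2 + √(2*L) = -3/2 + √2*√L)
l*T(n(2) - 1*3, -4) = 30*(-3/2 + √2*√(-2 - 1*3)) = 30*(-3/2 + √2*√(-2 - 3)) = 30*(-3/2 + √2*√(-5)) = 30*(-3/2 + √2*(I*√5)) = 30*(-3/2 + I*√10) = -45 + 30*I*√10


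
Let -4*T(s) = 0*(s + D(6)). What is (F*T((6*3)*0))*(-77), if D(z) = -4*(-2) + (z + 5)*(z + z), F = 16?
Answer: 0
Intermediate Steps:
D(z) = 8 + 2*z*(5 + z) (D(z) = 8 + (5 + z)*(2*z) = 8 + 2*z*(5 + z))
T(s) = 0 (T(s) = -0*(s + (8 + 2*6**2 + 10*6)) = -0*(s + (8 + 2*36 + 60)) = -0*(s + (8 + 72 + 60)) = -0*(s + 140) = -0*(140 + s) = -1/4*0 = 0)
(F*T((6*3)*0))*(-77) = (16*0)*(-77) = 0*(-77) = 0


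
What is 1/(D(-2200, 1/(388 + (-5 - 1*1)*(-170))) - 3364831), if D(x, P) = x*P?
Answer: -16/53837321 ≈ -2.9719e-7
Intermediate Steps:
D(x, P) = P*x
1/(D(-2200, 1/(388 + (-5 - 1*1)*(-170))) - 3364831) = 1/(-2200/(388 + (-5 - 1*1)*(-170)) - 3364831) = 1/(-2200/(388 + (-5 - 1)*(-170)) - 3364831) = 1/(-2200/(388 - 6*(-170)) - 3364831) = 1/(-2200/(388 + 1020) - 3364831) = 1/(-2200/1408 - 3364831) = 1/((1/1408)*(-2200) - 3364831) = 1/(-25/16 - 3364831) = 1/(-53837321/16) = -16/53837321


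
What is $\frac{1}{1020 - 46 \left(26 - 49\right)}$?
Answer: $\frac{1}{2078} \approx 0.00048123$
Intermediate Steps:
$\frac{1}{1020 - 46 \left(26 - 49\right)} = \frac{1}{1020 - -1058} = \frac{1}{1020 + 1058} = \frac{1}{2078}$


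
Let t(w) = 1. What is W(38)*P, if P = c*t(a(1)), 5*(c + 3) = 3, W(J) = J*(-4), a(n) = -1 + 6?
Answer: 1824/5 ≈ 364.80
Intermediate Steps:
a(n) = 5
W(J) = -4*J
c = -12/5 (c = -3 + (⅕)*3 = -3 + ⅗ = -12/5 ≈ -2.4000)
P = -12/5 (P = -12/5*1 = -12/5 ≈ -2.4000)
W(38)*P = -4*38*(-12/5) = -152*(-12/5) = 1824/5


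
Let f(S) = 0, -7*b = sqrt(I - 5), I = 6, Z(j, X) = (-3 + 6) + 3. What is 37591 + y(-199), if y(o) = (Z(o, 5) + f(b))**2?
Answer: 37627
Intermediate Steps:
Z(j, X) = 6 (Z(j, X) = 3 + 3 = 6)
b = -1/7 (b = -sqrt(6 - 5)/7 = -sqrt(1)/7 = -1/7*1 = -1/7 ≈ -0.14286)
y(o) = 36 (y(o) = (6 + 0)**2 = 6**2 = 36)
37591 + y(-199) = 37591 + 36 = 37627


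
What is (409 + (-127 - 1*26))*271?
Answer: 69376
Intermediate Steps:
(409 + (-127 - 1*26))*271 = (409 + (-127 - 26))*271 = (409 - 153)*271 = 256*271 = 69376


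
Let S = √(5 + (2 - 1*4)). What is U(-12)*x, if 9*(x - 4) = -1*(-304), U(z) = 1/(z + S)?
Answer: -1360/423 - 340*√3/1269 ≈ -3.6792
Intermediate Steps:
S = √3 (S = √(5 + (2 - 4)) = √(5 - 2) = √3 ≈ 1.7320)
U(z) = 1/(z + √3)
x = 340/9 (x = 4 + (-1*(-304))/9 = 4 + (⅑)*304 = 4 + 304/9 = 340/9 ≈ 37.778)
U(-12)*x = (340/9)/(-12 + √3) = 340/(9*(-12 + √3))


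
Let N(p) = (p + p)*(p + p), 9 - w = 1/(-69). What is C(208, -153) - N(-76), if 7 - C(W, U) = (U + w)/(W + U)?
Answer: -17528636/759 ≈ -23094.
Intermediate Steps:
w = 622/69 (w = 9 - 1/(-69) = 9 - 1*(-1/69) = 9 + 1/69 = 622/69 ≈ 9.0145)
N(p) = 4*p² (N(p) = (2*p)*(2*p) = 4*p²)
C(W, U) = 7 - (622/69 + U)/(U + W) (C(W, U) = 7 - (U + 622/69)/(W + U) = 7 - (622/69 + U)/(U + W))
C(208, -153) - N(-76) = (-622/69 + 6*(-153) + 7*208)/(-153 + 208) - 4*(-76)² = (-622/69 - 918 + 1456)/55 - 4*5776 = (1/55)*(36500/69) - 1*23104 = 7300/759 - 23104 = -17528636/759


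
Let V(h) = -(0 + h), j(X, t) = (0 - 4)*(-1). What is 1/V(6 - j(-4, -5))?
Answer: -1/2 ≈ -0.50000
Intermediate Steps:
j(X, t) = 4 (j(X, t) = -4*(-1) = 4)
V(h) = -h
1/V(6 - j(-4, -5)) = 1/(-(6 - 1*4)) = 1/(-(6 - 4)) = 1/(-1*2) = 1/(-2) = -1/2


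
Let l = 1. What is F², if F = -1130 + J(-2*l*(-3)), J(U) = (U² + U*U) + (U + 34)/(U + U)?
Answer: 10010896/9 ≈ 1.1123e+6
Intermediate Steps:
J(U) = 2*U² + (34 + U)/(2*U) (J(U) = (U² + U²) + (34 + U)/((2*U)) = 2*U² + (34 + U)*(1/(2*U)) = 2*U² + (34 + U)/(2*U))
F = -3164/3 (F = -1130 + (34 - 2*1*(-3) + 4*(-2*1*(-3))³)/(2*((-2*1*(-3)))) = -1130 + (34 - 2*(-3) + 4*(-2*(-3))³)/(2*((-2*(-3)))) = -1130 + (½)*(34 + 6 + 4*6³)/6 = -1130 + (½)*(⅙)*(34 + 6 + 4*216) = -1130 + (½)*(⅙)*(34 + 6 + 864) = -1130 + (½)*(⅙)*904 = -1130 + 226/3 = -3164/3 ≈ -1054.7)
F² = (-3164/3)² = 10010896/9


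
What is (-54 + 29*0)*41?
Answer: -2214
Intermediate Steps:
(-54 + 29*0)*41 = (-54 + 0)*41 = -54*41 = -2214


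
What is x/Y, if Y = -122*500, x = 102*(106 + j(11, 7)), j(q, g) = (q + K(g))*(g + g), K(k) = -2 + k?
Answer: -1683/3050 ≈ -0.55180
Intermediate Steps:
j(q, g) = 2*g*(-2 + g + q) (j(q, g) = (q + (-2 + g))*(g + g) = (-2 + g + q)*(2*g) = 2*g*(-2 + g + q))
x = 33660 (x = 102*(106 + 2*7*(-2 + 7 + 11)) = 102*(106 + 2*7*16) = 102*(106 + 224) = 102*330 = 33660)
Y = -61000
x/Y = 33660/(-61000) = 33660*(-1/61000) = -1683/3050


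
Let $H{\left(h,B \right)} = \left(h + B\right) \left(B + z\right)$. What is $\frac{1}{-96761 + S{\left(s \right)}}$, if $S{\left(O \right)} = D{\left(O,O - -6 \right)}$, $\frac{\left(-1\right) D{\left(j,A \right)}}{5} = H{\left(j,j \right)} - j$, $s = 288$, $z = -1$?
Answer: $- \frac{1}{921881} \approx -1.0847 \cdot 10^{-6}$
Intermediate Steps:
$H{\left(h,B \right)} = \left(-1 + B\right) \left(B + h\right)$ ($H{\left(h,B \right)} = \left(h + B\right) \left(B - 1\right) = \left(B + h\right) \left(-1 + B\right) = \left(-1 + B\right) \left(B + h\right)$)
$D{\left(j,A \right)} = - 10 j^{2} + 15 j$ ($D{\left(j,A \right)} = - 5 \left(\left(j^{2} - j - j + j j\right) - j\right) = - 5 \left(\left(j^{2} - j - j + j^{2}\right) - j\right) = - 5 \left(\left(- 2 j + 2 j^{2}\right) - j\right) = - 5 \left(- 3 j + 2 j^{2}\right) = - 10 j^{2} + 15 j$)
$S{\left(O \right)} = 5 O \left(3 - 2 O\right)$
$\frac{1}{-96761 + S{\left(s \right)}} = \frac{1}{-96761 + 5 \cdot 288 \left(3 - 576\right)} = \frac{1}{-96761 + 5 \cdot 288 \left(-573\right)} = \frac{1}{-96761 - 825120} = \frac{1}{-921881} = - \frac{1}{921881}$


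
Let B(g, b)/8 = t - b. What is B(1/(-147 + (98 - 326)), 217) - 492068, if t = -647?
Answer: -498980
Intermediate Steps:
B(g, b) = -5176 - 8*b (B(g, b) = 8*(-647 - b) = -5176 - 8*b)
B(1/(-147 + (98 - 326)), 217) - 492068 = (-5176 - 8*217) - 492068 = (-5176 - 1736) - 492068 = -6912 - 492068 = -498980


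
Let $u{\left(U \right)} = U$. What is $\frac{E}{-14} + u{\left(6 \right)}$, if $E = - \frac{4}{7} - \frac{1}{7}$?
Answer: $\frac{593}{98} \approx 6.051$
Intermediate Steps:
$E = - \frac{5}{7}$ ($E = \left(-4\right) \frac{1}{7} - \frac{1}{7} = - \frac{4}{7} - \frac{1}{7} = - \frac{5}{7} \approx -0.71429$)
$\frac{E}{-14} + u{\left(6 \right)} = - \frac{5}{7 \left(-14\right)} + 6 = \left(- \frac{5}{7}\right) \left(- \frac{1}{14}\right) + 6 = \frac{5}{98} + 6 = \frac{593}{98}$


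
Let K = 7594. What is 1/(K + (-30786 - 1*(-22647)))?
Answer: -1/545 ≈ -0.0018349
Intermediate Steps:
1/(K + (-30786 - 1*(-22647))) = 1/(7594 + (-30786 - 1*(-22647))) = 1/(7594 + (-30786 + 22647)) = 1/(7594 - 8139) = 1/(-545) = -1/545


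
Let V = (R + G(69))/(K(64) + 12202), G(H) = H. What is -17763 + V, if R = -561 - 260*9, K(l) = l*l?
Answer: -144752103/8149 ≈ -17763.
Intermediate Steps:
K(l) = l²
R = -2901 (R = -561 - 1*2340 = -561 - 2340 = -2901)
V = -1416/8149 (V = (-2901 + 69)/(64² + 12202) = -2832/(4096 + 12202) = -2832/16298 = -2832*1/16298 = -1416/8149 ≈ -0.17376)
-17763 + V = -17763 - 1416/8149 = -144752103/8149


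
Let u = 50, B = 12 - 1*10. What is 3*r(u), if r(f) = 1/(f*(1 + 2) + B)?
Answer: 3/152 ≈ 0.019737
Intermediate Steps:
B = 2 (B = 12 - 10 = 2)
r(f) = 1/(2 + 3*f) (r(f) = 1/(f*(1 + 2) + 2) = 1/(f*3 + 2) = 1/(3*f + 2) = 1/(2 + 3*f))
3*r(u) = 3/(2 + 3*50) = 3/(2 + 150) = 3/152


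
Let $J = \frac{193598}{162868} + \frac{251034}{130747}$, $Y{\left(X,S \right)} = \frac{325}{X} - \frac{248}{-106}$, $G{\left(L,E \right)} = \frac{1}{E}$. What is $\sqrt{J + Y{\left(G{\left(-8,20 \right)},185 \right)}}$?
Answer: $\frac{\sqrt{2071590782022213561634382526}}{564304313494} \approx 80.656$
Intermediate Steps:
$Y{\left(X,S \right)} = \frac{124}{53} + \frac{325}{X}$ ($Y{\left(X,S \right)} = \frac{325}{X} - - \frac{124}{53} = \frac{325}{X} + \frac{124}{53} = \frac{124}{53} + \frac{325}{X}$)
$J = \frac{33098881609}{10647251198}$ ($J = 193598 \cdot \frac{1}{162868} + 251034 \cdot \frac{1}{130747} = \frac{96799}{81434} + \frac{251034}{130747} = \frac{33098881609}{10647251198} \approx 3.1087$)
$\sqrt{J + Y{\left(G{\left(-8,20 \right)},185 \right)}} = \sqrt{\frac{33098881609}{10647251198} + \left(\frac{124}{53} + \frac{325}{\frac{1}{20}}\right)} = \sqrt{\frac{33098881609}{10647251198} + \left(\frac{124}{53} + 325 \frac{1}{\frac{1}{20}}\right)} = \sqrt{\frac{33098881609}{10647251198} + \left(\frac{124}{53} + 325 \cdot 20\right)} = \sqrt{\frac{33098881609}{10647251198} + \left(\frac{124}{53} + 6500\right)} = \sqrt{\frac{33098881609}{10647251198} + \frac{344624}{53}} = \sqrt{\frac{3671052537584829}{564304313494}} = \frac{\sqrt{2071590782022213561634382526}}{564304313494}$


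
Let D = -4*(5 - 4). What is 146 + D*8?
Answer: 114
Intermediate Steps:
D = -4 (D = -4*1 = -4)
146 + D*8 = 146 - 4*8 = 146 - 32 = 114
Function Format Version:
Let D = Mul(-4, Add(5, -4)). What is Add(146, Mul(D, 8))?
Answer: 114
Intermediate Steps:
D = -4 (D = Mul(-4, 1) = -4)
Add(146, Mul(D, 8)) = Add(146, Mul(-4, 8)) = Add(146, -32) = 114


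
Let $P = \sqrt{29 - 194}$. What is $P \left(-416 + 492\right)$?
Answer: $76 i \sqrt{165} \approx 976.24 i$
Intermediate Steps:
$P = i \sqrt{165}$ ($P = \sqrt{-165} = i \sqrt{165} \approx 12.845 i$)
$P \left(-416 + 492\right) = i \sqrt{165} \left(-416 + 492\right) = i \sqrt{165} \cdot 76 = 76 i \sqrt{165}$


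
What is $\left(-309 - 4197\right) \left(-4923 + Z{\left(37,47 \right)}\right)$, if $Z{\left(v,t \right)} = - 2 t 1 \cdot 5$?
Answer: $24300858$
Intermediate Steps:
$Z{\left(v,t \right)} = - 10 t$ ($Z{\left(v,t \right)} = - 2 t 5 = - 10 t$)
$\left(-309 - 4197\right) \left(-4923 + Z{\left(37,47 \right)}\right) = \left(-309 - 4197\right) \left(-4923 - 470\right) = - 4506 \left(-4923 - 470\right) = \left(-4506\right) \left(-5393\right) = 24300858$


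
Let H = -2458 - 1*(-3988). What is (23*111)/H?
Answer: 851/510 ≈ 1.6686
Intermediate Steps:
H = 1530 (H = -2458 + 3988 = 1530)
(23*111)/H = (23*111)/1530 = 2553*(1/1530) = 851/510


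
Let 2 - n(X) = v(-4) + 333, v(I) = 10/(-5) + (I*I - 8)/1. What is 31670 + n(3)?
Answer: 31333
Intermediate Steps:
v(I) = -10 + I² (v(I) = 10*(-⅕) + (I² - 8)*1 = -2 + (-8 + I²)*1 = -2 + (-8 + I²) = -10 + I²)
n(X) = -337 (n(X) = 2 - ((-10 + (-4)²) + 333) = 2 - ((-10 + 16) + 333) = 2 - (6 + 333) = 2 - 1*339 = 2 - 339 = -337)
31670 + n(3) = 31670 - 337 = 31333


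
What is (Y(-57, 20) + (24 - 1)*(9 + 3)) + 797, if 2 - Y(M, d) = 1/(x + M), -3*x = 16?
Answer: 201028/187 ≈ 1075.0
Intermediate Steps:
x = -16/3 (x = -⅓*16 = -16/3 ≈ -5.3333)
Y(M, d) = 2 - 1/(-16/3 + M)
(Y(-57, 20) + (24 - 1)*(9 + 3)) + 797 = ((-35 + 6*(-57))/(-16 + 3*(-57)) + (24 - 1)*(9 + 3)) + 797 = ((-35 - 342)/(-16 - 171) + 23*12) + 797 = (-377/(-187) + 276) + 797 = (-1/187*(-377) + 276) + 797 = (377/187 + 276) + 797 = 51989/187 + 797 = 201028/187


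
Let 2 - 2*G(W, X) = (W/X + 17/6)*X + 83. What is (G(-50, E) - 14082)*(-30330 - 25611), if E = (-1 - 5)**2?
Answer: 1582962477/2 ≈ 7.9148e+8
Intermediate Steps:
E = 36 (E = (-6)**2 = 36)
G(W, X) = -81/2 - X*(17/6 + W/X)/2 (G(W, X) = 1 - ((W/X + 17/6)*X + 83)/2 = 1 - ((17/6 + W/X)*X + 83)/2 = 1 - (X*(17/6 + W/X) + 83)/2 = 1 - (83 + X*(17/6 + W/X))/2 = 1 + (-83/2 - X*(17/6 + W/X)/2) = -81/2 - X*(17/6 + W/X)/2)
(G(-50, E) - 14082)*(-30330 - 25611) = ((-81/2 - 17/12*36 - 1/2*(-50)) - 14082)*(-30330 - 25611) = ((-81/2 - 51 + 25) - 14082)*(-55941) = (-133/2 - 14082)*(-55941) = -28297/2*(-55941) = 1582962477/2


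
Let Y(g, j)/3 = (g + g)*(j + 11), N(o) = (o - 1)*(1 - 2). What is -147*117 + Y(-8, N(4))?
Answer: -17583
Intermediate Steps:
N(o) = 1 - o (N(o) = (-1 + o)*(-1) = 1 - o)
Y(g, j) = 6*g*(11 + j) (Y(g, j) = 3*((g + g)*(j + 11)) = 3*((2*g)*(11 + j)) = 3*(2*g*(11 + j)) = 6*g*(11 + j))
-147*117 + Y(-8, N(4)) = -147*117 + 6*(-8)*(11 + (1 - 1*4)) = -17199 + 6*(-8)*(11 + (1 - 4)) = -17199 + 6*(-8)*(11 - 3) = -17199 + 6*(-8)*8 = -17199 - 384 = -17583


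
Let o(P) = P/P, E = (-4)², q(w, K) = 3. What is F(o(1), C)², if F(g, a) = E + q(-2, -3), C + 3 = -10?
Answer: 361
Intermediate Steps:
E = 16
o(P) = 1
C = -13 (C = -3 - 10 = -13)
F(g, a) = 19 (F(g, a) = 16 + 3 = 19)
F(o(1), C)² = 19² = 361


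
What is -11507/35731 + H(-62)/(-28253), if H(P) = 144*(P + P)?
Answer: 312905465/1009507943 ≈ 0.30996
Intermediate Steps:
H(P) = 288*P (H(P) = 144*(2*P) = 288*P)
-11507/35731 + H(-62)/(-28253) = -11507/35731 + (288*(-62))/(-28253) = -11507*1/35731 - 17856*(-1/28253) = -11507/35731 + 17856/28253 = 312905465/1009507943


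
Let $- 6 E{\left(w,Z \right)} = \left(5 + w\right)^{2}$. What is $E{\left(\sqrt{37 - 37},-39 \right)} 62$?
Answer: $- \frac{775}{3} \approx -258.33$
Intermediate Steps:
$E{\left(w,Z \right)} = - \frac{\left(5 + w\right)^{2}}{6}$
$E{\left(\sqrt{37 - 37},-39 \right)} 62 = - \frac{\left(5 + \sqrt{37 - 37}\right)^{2}}{6} \cdot 62 = - \frac{\left(5 + \sqrt{0}\right)^{2}}{6} \cdot 62 = - \frac{\left(5 + 0\right)^{2}}{6} \cdot 62 = - \frac{5^{2}}{6} \cdot 62 = \left(- \frac{1}{6}\right) 25 \cdot 62 = \left(- \frac{25}{6}\right) 62 = - \frac{775}{3}$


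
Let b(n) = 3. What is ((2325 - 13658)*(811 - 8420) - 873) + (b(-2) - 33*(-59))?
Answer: 86233874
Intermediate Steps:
((2325 - 13658)*(811 - 8420) - 873) + (b(-2) - 33*(-59)) = ((2325 - 13658)*(811 - 8420) - 873) + (3 - 33*(-59)) = (-11333*(-7609) - 873) + (3 + 1947) = (86232797 - 873) + 1950 = 86231924 + 1950 = 86233874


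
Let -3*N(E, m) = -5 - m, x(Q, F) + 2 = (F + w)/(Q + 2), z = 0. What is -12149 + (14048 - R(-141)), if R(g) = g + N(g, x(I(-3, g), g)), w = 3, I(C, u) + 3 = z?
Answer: 1993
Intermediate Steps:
I(C, u) = -3 (I(C, u) = -3 + 0 = -3)
x(Q, F) = -2 + (3 + F)/(2 + Q) (x(Q, F) = -2 + (F + 3)/(Q + 2) = -2 + (3 + F)/(2 + Q))
N(E, m) = 5/3 + m/3 (N(E, m) = -(-5 - m)/3 = 5/3 + m/3)
R(g) = 2*g/3 (R(g) = g + (5/3 + ((-1 + g - 2*(-3))/(2 - 3))/3) = g + (5/3 + ((-1 + g + 6)/(-1))/3) = g + (5/3 + (-(5 + g))/3) = g + (5/3 + (-5 - g)/3) = g + (5/3 + (-5/3 - g/3)) = g - g/3 = 2*g/3)
-12149 + (14048 - R(-141)) = -12149 + (14048 - 2*(-141)/3) = -12149 + (14048 - 1*(-94)) = -12149 + (14048 + 94) = -12149 + 14142 = 1993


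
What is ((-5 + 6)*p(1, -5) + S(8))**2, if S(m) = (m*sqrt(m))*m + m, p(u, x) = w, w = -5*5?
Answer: 33057 - 4352*sqrt(2) ≈ 26902.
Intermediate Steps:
w = -25
p(u, x) = -25
S(m) = m + m**(5/2) (S(m) = m**(3/2)*m + m = m**(5/2) + m = m + m**(5/2))
((-5 + 6)*p(1, -5) + S(8))**2 = ((-5 + 6)*(-25) + (8 + 8**(5/2)))**2 = (1*(-25) + (8 + 128*sqrt(2)))**2 = (-25 + (8 + 128*sqrt(2)))**2 = (-17 + 128*sqrt(2))**2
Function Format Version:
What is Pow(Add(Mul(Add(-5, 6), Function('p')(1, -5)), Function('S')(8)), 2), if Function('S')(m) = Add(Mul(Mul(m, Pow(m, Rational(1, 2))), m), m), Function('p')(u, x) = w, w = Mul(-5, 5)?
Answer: Add(33057, Mul(-4352, Pow(2, Rational(1, 2)))) ≈ 26902.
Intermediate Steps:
w = -25
Function('p')(u, x) = -25
Function('S')(m) = Add(m, Pow(m, Rational(5, 2))) (Function('S')(m) = Add(Mul(Pow(m, Rational(3, 2)), m), m) = Add(Pow(m, Rational(5, 2)), m) = Add(m, Pow(m, Rational(5, 2))))
Pow(Add(Mul(Add(-5, 6), Function('p')(1, -5)), Function('S')(8)), 2) = Pow(Add(Mul(Add(-5, 6), -25), Add(8, Pow(8, Rational(5, 2)))), 2) = Pow(Add(Mul(1, -25), Add(8, Mul(128, Pow(2, Rational(1, 2))))), 2) = Pow(Add(-25, Add(8, Mul(128, Pow(2, Rational(1, 2))))), 2) = Pow(Add(-17, Mul(128, Pow(2, Rational(1, 2)))), 2)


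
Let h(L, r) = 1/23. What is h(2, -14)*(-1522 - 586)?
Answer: -2108/23 ≈ -91.652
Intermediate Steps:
h(L, r) = 1/23
h(2, -14)*(-1522 - 586) = (-1522 - 586)/23 = (1/23)*(-2108) = -2108/23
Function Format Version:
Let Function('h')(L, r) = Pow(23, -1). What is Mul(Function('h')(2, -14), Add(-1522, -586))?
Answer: Rational(-2108, 23) ≈ -91.652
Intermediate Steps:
Function('h')(L, r) = Rational(1, 23)
Mul(Function('h')(2, -14), Add(-1522, -586)) = Mul(Rational(1, 23), Add(-1522, -586)) = Mul(Rational(1, 23), -2108) = Rational(-2108, 23)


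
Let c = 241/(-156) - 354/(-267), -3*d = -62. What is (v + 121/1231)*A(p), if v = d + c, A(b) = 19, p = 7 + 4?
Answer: 6671939471/17091204 ≈ 390.37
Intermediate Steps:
d = 62/3 (d = -1/3*(-62) = 62/3 ≈ 20.667)
c = -3041/13884 (c = 241*(-1/156) - 354*(-1/267) = -241/156 + 118/89 = -3041/13884 ≈ -0.21903)
p = 11
v = 283895/13884 (v = 62/3 - 3041/13884 = 283895/13884 ≈ 20.448)
(v + 121/1231)*A(p) = (283895/13884 + 121/1231)*19 = (351154709/17091204)*19 = 6671939471/17091204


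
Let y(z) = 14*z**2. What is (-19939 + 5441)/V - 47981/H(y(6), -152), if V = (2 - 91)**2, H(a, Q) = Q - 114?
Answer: 376201033/2106986 ≈ 178.55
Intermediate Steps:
H(a, Q) = -114 + Q
V = 7921 (V = (-89)**2 = 7921)
(-19939 + 5441)/V - 47981/H(y(6), -152) = (-19939 + 5441)/7921 - 47981/(-114 - 152) = -14498*1/7921 - 47981/(-266) = -14498/7921 - 47981*(-1/266) = -14498/7921 + 47981/266 = 376201033/2106986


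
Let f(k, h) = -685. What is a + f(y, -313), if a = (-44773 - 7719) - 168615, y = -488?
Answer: -221792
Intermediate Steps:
a = -221107 (a = -52492 - 168615 = -221107)
a + f(y, -313) = -221107 - 685 = -221792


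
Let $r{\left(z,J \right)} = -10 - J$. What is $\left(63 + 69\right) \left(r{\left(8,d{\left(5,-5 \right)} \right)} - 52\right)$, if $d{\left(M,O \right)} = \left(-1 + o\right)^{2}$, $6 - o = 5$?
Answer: $-8184$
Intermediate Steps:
$o = 1$ ($o = 6 - 5 = 1$)
$d{\left(M,O \right)} = 0$ ($d{\left(M,O \right)} = \left(-1 + 1\right)^{2} = 0^{2} = 0$)
$\left(63 + 69\right) \left(r{\left(8,d{\left(5,-5 \right)} \right)} - 52\right) = \left(63 + 69\right) \left(\left(-10 - 0\right) - 52\right) = 132 \left(\left(-10 + 0\right) - 52\right) = 132 \left(-10 - 52\right) = 132 \left(-62\right) = -8184$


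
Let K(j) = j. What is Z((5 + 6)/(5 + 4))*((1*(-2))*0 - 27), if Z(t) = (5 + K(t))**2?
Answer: -3136/3 ≈ -1045.3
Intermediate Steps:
Z(t) = (5 + t)**2
Z((5 + 6)/(5 + 4))*((1*(-2))*0 - 27) = (5 + (5 + 6)/(5 + 4))**2*((1*(-2))*0 - 27) = (5 + 11/9)**2*(-2*0 - 27) = (5 + 11*(1/9))**2*(0 - 27) = (5 + 11/9)**2*(-27) = (56/9)**2*(-27) = (3136/81)*(-27) = -3136/3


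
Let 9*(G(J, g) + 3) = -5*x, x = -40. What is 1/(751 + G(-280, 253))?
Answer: 9/6932 ≈ 0.0012983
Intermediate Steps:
G(J, g) = 173/9 (G(J, g) = -3 + (-5*(-40))/9 = -3 + (⅑)*200 = -3 + 200/9 = 173/9)
1/(751 + G(-280, 253)) = 1/(751 + 173/9) = 1/(6932/9) = 9/6932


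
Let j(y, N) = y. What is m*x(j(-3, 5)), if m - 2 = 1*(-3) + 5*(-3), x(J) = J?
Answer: 48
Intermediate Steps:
m = -16 (m = 2 + (1*(-3) + 5*(-3)) = 2 + (-3 - 15) = 2 - 18 = -16)
m*x(j(-3, 5)) = -16*(-3) = 48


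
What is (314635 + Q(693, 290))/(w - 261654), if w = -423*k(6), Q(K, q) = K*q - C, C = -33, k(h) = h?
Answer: -257819/132096 ≈ -1.9518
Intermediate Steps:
Q(K, q) = 33 + K*q (Q(K, q) = K*q - 1*(-33) = K*q + 33 = 33 + K*q)
w = -2538 (w = -423*6 = -2538)
(314635 + Q(693, 290))/(w - 261654) = (314635 + (33 + 693*290))/(-2538 - 261654) = (314635 + (33 + 200970))/(-264192) = (314635 + 201003)*(-1/264192) = 515638*(-1/264192) = -257819/132096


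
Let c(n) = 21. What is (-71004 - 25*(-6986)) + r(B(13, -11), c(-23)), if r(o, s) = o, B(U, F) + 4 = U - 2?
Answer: 103653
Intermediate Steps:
B(U, F) = -6 + U (B(U, F) = -4 + (U - 2) = -4 + (-2 + U) = -6 + U)
(-71004 - 25*(-6986)) + r(B(13, -11), c(-23)) = (-71004 - 25*(-6986)) + (-6 + 13) = (-71004 + 174650) + 7 = 103646 + 7 = 103653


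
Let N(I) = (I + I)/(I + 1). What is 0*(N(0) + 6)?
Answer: 0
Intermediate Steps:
N(I) = 2*I/(1 + I) (N(I) = (2*I)/(1 + I) = 2*I/(1 + I))
0*(N(0) + 6) = 0*(2*0/(1 + 0) + 6) = 0*(2*0/1 + 6) = 0*(2*0*1 + 6) = 0*(0 + 6) = 0*6 = 0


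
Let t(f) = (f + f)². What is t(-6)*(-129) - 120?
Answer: -18696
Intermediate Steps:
t(f) = 4*f² (t(f) = (2*f)² = 4*f²)
t(-6)*(-129) - 120 = (4*(-6)²)*(-129) - 120 = (4*36)*(-129) - 120 = 144*(-129) - 120 = -18576 - 120 = -18696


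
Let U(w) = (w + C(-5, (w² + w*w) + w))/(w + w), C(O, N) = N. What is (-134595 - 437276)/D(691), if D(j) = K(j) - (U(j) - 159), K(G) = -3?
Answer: 571871/536 ≈ 1066.9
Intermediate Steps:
U(w) = (2*w + 2*w²)/(2*w) (U(w) = (w + ((w² + w*w) + w))/(w + w) = (w + ((w² + w²) + w))/((2*w)) = (w + (2*w² + w))*(1/(2*w)) = (w + (w + 2*w²))*(1/(2*w)) = (2*w + 2*w²)*(1/(2*w)) = (2*w + 2*w²)/(2*w))
D(j) = 155 - j (D(j) = -3 - ((1 + j) - 159) = -3 - (-158 + j) = -3 + (158 - j) = 155 - j)
(-134595 - 437276)/D(691) = (-134595 - 437276)/(155 - 1*691) = -571871/(155 - 691) = -571871/(-536) = -571871*(-1/536) = 571871/536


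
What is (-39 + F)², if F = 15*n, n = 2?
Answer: 81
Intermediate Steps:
F = 30 (F = 15*2 = 30)
(-39 + F)² = (-39 + 30)² = (-9)² = 81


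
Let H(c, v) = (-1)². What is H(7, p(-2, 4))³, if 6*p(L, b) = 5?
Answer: 1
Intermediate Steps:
p(L, b) = ⅚ (p(L, b) = (⅙)*5 = ⅚)
H(c, v) = 1
H(7, p(-2, 4))³ = 1³ = 1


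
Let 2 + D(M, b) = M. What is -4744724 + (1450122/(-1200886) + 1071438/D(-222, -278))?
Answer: -319402616956333/67249616 ≈ -4.7495e+6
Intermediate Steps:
D(M, b) = -2 + M
-4744724 + (1450122/(-1200886) + 1071438/D(-222, -278)) = -4744724 + (1450122/(-1200886) + 1071438/(-2 - 222)) = -4744724 + (1450122*(-1/1200886) + 1071438/(-224)) = -4744724 + (-725061/600443 + 1071438*(-1/224)) = -4744724 + (-725061/600443 - 535719/112) = -4744724 - 321749930349/67249616 = -319402616956333/67249616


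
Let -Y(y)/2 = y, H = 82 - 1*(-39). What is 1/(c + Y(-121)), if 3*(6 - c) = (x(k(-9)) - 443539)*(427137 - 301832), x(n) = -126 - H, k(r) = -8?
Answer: 3/55608605474 ≈ 5.3949e-11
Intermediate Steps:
H = 121 (H = 82 + 39 = 121)
Y(y) = -2*y
x(n) = -247 (x(n) = -126 - 1*121 = -126 - 121 = -247)
c = 55608604748/3 (c = 6 - (-247 - 443539)*(427137 - 301832)/3 = 6 - (-443786)*125305/3 = 6 - ⅓*(-55608604730) = 6 + 55608604730/3 = 55608604748/3 ≈ 1.8536e+10)
1/(c + Y(-121)) = 1/(55608604748/3 - 2*(-121)) = 1/(55608604748/3 + 242) = 1/(55608605474/3) = 3/55608605474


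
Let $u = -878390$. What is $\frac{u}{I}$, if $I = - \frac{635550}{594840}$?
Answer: $\frac{3483343384}{4237} \approx 8.2213 \cdot 10^{5}$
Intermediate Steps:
$I = - \frac{21185}{19828}$ ($I = \left(-635550\right) \frac{1}{594840} = - \frac{21185}{19828} \approx -1.0684$)
$\frac{u}{I} = - \frac{878390}{- \frac{21185}{19828}} = \left(-878390\right) \left(- \frac{19828}{21185}\right) = \frac{3483343384}{4237}$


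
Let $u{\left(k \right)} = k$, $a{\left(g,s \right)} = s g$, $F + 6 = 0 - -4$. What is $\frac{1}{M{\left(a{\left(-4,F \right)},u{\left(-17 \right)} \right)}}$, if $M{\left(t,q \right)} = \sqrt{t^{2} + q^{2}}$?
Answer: $\frac{\sqrt{353}}{353} \approx 0.053225$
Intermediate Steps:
$F = -2$ ($F = -6 + \left(0 - -4\right) = -6 + \left(0 + 4\right) = -6 + 4 = -2$)
$a{\left(g,s \right)} = g s$
$M{\left(t,q \right)} = \sqrt{q^{2} + t^{2}}$
$\frac{1}{M{\left(a{\left(-4,F \right)},u{\left(-17 \right)} \right)}} = \frac{1}{\sqrt{\left(-17\right)^{2} + \left(\left(-4\right) \left(-2\right)\right)^{2}}} = \frac{1}{\sqrt{289 + 8^{2}}} = \frac{1}{\sqrt{289 + 64}} = \frac{1}{\sqrt{353}} = \frac{\sqrt{353}}{353}$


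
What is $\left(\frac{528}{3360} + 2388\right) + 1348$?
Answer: $\frac{261531}{70} \approx 3736.2$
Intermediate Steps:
$\left(\frac{528}{3360} + 2388\right) + 1348 = \left(528 \cdot \frac{1}{3360} + 2388\right) + 1348 = \left(\frac{11}{70} + 2388\right) + 1348 = \frac{167171}{70} + 1348 = \frac{261531}{70}$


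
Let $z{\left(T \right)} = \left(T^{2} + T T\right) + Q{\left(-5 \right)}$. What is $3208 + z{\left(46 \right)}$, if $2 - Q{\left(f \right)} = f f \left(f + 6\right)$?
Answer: $7417$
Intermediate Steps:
$Q{\left(f \right)} = 2 - f^{2} \left(6 + f\right)$ ($Q{\left(f \right)} = 2 - f f \left(f + 6\right) = 2 - f^{2} \left(6 + f\right)$)
$z{\left(T \right)} = -23 + 2 T^{2}$ ($z{\left(T \right)} = \left(T^{2} + T T\right) - \left(-127 + 150\right) = \left(T^{2} + T^{2}\right) - 23 = 2 T^{2} + \left(2 + 125 - 150\right) = 2 T^{2} - 23 = -23 + 2 T^{2}$)
$3208 + z{\left(46 \right)} = 3208 - \left(23 - 2 \cdot 46^{2}\right) = 3208 + \left(-23 + 2 \cdot 2116\right) = 3208 + \left(-23 + 4232\right) = 3208 + 4209 = 7417$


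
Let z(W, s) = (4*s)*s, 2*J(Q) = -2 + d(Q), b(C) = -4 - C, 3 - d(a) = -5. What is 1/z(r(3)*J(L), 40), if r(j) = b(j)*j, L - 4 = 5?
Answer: 1/6400 ≈ 0.00015625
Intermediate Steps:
d(a) = 8 (d(a) = 3 - 1*(-5) = 3 + 5 = 8)
L = 9 (L = 4 + 5 = 9)
r(j) = j*(-4 - j) (r(j) = (-4 - j)*j = j*(-4 - j))
J(Q) = 3 (J(Q) = (-2 + 8)/2 = (½)*6 = 3)
z(W, s) = 4*s²
1/z(r(3)*J(L), 40) = 1/(4*40²) = 1/(4*1600) = 1/6400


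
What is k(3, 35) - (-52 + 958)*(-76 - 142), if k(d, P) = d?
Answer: 197511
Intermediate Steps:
k(3, 35) - (-52 + 958)*(-76 - 142) = 3 - (-52 + 958)*(-76 - 142) = 3 - 906*(-218) = 3 - 1*(-197508) = 3 + 197508 = 197511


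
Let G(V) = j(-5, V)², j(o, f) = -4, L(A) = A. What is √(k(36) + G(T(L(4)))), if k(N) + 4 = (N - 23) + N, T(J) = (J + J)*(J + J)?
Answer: √61 ≈ 7.8102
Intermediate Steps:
T(J) = 4*J² (T(J) = (2*J)*(2*J) = 4*J²)
k(N) = -27 + 2*N (k(N) = -4 + ((N - 23) + N) = -4 + ((-23 + N) + N) = -4 + (-23 + 2*N) = -27 + 2*N)
G(V) = 16 (G(V) = (-4)² = 16)
√(k(36) + G(T(L(4)))) = √((-27 + 2*36) + 16) = √((-27 + 72) + 16) = √(45 + 16) = √61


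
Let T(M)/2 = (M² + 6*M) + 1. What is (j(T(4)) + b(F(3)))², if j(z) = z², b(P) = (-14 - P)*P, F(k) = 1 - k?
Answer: 45535504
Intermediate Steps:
T(M) = 2 + 2*M² + 12*M (T(M) = 2*((M² + 6*M) + 1) = 2*(1 + M² + 6*M) = 2 + 2*M² + 12*M)
b(P) = P*(-14 - P)
(j(T(4)) + b(F(3)))² = ((2 + 2*4² + 12*4)² - (1 - 1*3)*(14 + (1 - 1*3)))² = ((2 + 2*16 + 48)² - (1 - 3)*(14 + (1 - 3)))² = ((2 + 32 + 48)² - 1*(-2)*(14 - 2))² = (82² - 1*(-2)*12)² = (6724 + 24)² = 6748² = 45535504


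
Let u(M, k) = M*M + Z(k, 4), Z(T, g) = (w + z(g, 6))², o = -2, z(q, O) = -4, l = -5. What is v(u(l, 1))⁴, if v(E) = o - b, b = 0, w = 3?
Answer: 16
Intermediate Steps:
Z(T, g) = 1 (Z(T, g) = (3 - 4)² = (-1)² = 1)
u(M, k) = 1 + M² (u(M, k) = M*M + 1 = M² + 1 = 1 + M²)
v(E) = -2 (v(E) = -2 - 1*0 = -2 + 0 = -2)
v(u(l, 1))⁴ = (-2)⁴ = 16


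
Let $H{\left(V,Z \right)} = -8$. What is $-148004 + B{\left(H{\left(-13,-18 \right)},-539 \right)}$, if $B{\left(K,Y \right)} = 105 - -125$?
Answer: $-147774$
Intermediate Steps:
$B{\left(K,Y \right)} = 230$ ($B{\left(K,Y \right)} = 105 + 125 = 230$)
$-148004 + B{\left(H{\left(-13,-18 \right)},-539 \right)} = -148004 + 230 = -147774$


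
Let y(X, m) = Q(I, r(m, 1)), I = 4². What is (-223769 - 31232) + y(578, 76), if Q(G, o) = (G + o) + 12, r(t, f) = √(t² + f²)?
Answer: -254973 + √5777 ≈ -2.5490e+5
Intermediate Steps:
r(t, f) = √(f² + t²)
I = 16
Q(G, o) = 12 + G + o
y(X, m) = 28 + √(1 + m²) (y(X, m) = 12 + 16 + √(1² + m²) = 12 + 16 + √(1 + m²) = 28 + √(1 + m²))
(-223769 - 31232) + y(578, 76) = (-223769 - 31232) + (28 + √(1 + 76²)) = -255001 + (28 + √(1 + 5776)) = -255001 + (28 + √5777) = -254973 + √5777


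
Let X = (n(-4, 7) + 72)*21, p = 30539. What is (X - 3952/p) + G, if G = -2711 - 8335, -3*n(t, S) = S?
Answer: -292659189/30539 ≈ -9583.1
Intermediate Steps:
n(t, S) = -S/3
G = -11046
X = 1463 (X = (-⅓*7 + 72)*21 = (-7/3 + 72)*21 = (209/3)*21 = 1463)
(X - 3952/p) + G = (1463 - 3952/30539) - 11046 = 44674605/30539 - 11046 = -292659189/30539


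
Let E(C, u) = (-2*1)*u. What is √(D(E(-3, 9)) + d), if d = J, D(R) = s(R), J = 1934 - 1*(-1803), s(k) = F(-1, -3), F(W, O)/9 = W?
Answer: 4*√233 ≈ 61.057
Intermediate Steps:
F(W, O) = 9*W
s(k) = -9 (s(k) = 9*(-1) = -9)
E(C, u) = -2*u
J = 3737 (J = 1934 + 1803 = 3737)
D(R) = -9
d = 3737
√(D(E(-3, 9)) + d) = √(-9 + 3737) = √3728 = 4*√233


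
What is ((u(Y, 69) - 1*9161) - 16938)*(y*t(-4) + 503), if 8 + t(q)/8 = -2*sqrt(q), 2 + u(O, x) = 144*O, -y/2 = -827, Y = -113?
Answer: 4464122669 + 2242718144*I ≈ 4.4641e+9 + 2.2427e+9*I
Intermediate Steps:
y = 1654 (y = -2*(-827) = 1654)
u(O, x) = -2 + 144*O
t(q) = -64 - 16*sqrt(q) (t(q) = -64 + 8*(-2*sqrt(q)) = -64 - 16*sqrt(q))
((u(Y, 69) - 1*9161) - 16938)*(y*t(-4) + 503) = (((-2 + 144*(-113)) - 1*9161) - 16938)*(1654*(-64 - 32*I) + 503) = (((-2 - 16272) - 9161) - 16938)*(1654*(-64 - 32*I) + 503) = ((-16274 - 9161) - 16938)*(1654*(-64 - 32*I) + 503) = (-25435 - 16938)*((-105856 - 52928*I) + 503) = -42373*(-105353 - 52928*I) = 4464122669 + 2242718144*I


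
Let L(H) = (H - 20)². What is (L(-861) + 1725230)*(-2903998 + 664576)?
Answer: -5601670036002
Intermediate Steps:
L(H) = (-20 + H)²
(L(-861) + 1725230)*(-2903998 + 664576) = ((-20 - 861)² + 1725230)*(-2903998 + 664576) = ((-881)² + 1725230)*(-2239422) = (776161 + 1725230)*(-2239422) = 2501391*(-2239422) = -5601670036002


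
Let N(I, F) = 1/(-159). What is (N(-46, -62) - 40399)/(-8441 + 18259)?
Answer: -3211721/780531 ≈ -4.1148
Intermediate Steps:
N(I, F) = -1/159
(N(-46, -62) - 40399)/(-8441 + 18259) = (-1/159 - 40399)/(-8441 + 18259) = -6423442/159/9818 = -6423442/159*1/9818 = -3211721/780531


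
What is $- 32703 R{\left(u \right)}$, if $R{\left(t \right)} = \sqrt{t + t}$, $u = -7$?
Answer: $- 32703 i \sqrt{14} \approx - 1.2236 \cdot 10^{5} i$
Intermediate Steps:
$R{\left(t \right)} = \sqrt{2} \sqrt{t}$ ($R{\left(t \right)} = \sqrt{2 t} = \sqrt{2} \sqrt{t}$)
$- 32703 R{\left(u \right)} = - 32703 \sqrt{2} \sqrt{-7} = - 32703 \sqrt{2} i \sqrt{7} = - 32703 i \sqrt{14}$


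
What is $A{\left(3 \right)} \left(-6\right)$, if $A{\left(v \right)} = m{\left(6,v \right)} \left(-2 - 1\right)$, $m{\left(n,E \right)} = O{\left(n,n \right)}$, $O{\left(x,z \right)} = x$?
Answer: $108$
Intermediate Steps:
$m{\left(n,E \right)} = n$
$A{\left(v \right)} = -18$ ($A{\left(v \right)} = 6 \left(-2 - 1\right) = 6 \left(-3\right) = -18$)
$A{\left(3 \right)} \left(-6\right) = \left(-18\right) \left(-6\right) = 108$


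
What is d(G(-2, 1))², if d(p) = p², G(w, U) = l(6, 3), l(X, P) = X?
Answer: 1296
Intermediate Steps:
G(w, U) = 6
d(G(-2, 1))² = (6²)² = 36² = 1296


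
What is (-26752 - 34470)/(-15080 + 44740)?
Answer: -30611/14830 ≈ -2.0641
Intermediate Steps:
(-26752 - 34470)/(-15080 + 44740) = -61222/29660 = -61222*1/29660 = -30611/14830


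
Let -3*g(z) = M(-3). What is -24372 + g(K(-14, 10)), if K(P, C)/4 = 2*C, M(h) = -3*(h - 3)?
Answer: -24378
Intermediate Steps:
M(h) = 9 - 3*h (M(h) = -3*(-3 + h) = 9 - 3*h)
K(P, C) = 8*C (K(P, C) = 4*(2*C) = 8*C)
g(z) = -6 (g(z) = -(9 - 3*(-3))/3 = -(9 + 9)/3 = -⅓*18 = -6)
-24372 + g(K(-14, 10)) = -24372 - 6 = -24378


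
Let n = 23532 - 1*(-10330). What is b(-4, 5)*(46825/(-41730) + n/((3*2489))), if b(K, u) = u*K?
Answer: -236315330/3462199 ≈ -68.256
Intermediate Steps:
n = 33862 (n = 23532 + 10330 = 33862)
b(K, u) = K*u
b(-4, 5)*(46825/(-41730) + n/((3*2489))) = (-4*5)*(46825/(-41730) + 33862/((3*2489))) = -20*(46825*(-1/41730) + 33862/7467) = -20*(-9365/8346 + 33862*(1/7467)) = -20*(-9365/8346 + 33862/7467) = -20*23631533/6924398 = -236315330/3462199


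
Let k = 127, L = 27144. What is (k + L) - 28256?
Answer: -985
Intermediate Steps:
(k + L) - 28256 = (127 + 27144) - 28256 = 27271 - 28256 = -985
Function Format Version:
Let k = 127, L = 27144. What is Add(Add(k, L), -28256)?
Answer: -985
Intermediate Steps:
Add(Add(k, L), -28256) = Add(Add(127, 27144), -28256) = Add(27271, -28256) = -985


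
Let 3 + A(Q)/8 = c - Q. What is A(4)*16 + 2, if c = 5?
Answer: -254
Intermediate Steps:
A(Q) = 16 - 8*Q (A(Q) = -24 + 8*(5 - Q) = -24 + (40 - 8*Q) = 16 - 8*Q)
A(4)*16 + 2 = (16 - 8*4)*16 + 2 = (16 - 32)*16 + 2 = -16*16 + 2 = -256 + 2 = -254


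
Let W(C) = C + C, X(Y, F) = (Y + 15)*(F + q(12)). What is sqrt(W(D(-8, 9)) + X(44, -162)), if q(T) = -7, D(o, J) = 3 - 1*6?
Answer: I*sqrt(9977) ≈ 99.885*I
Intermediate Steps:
D(o, J) = -3 (D(o, J) = 3 - 6 = -3)
X(Y, F) = (-7 + F)*(15 + Y) (X(Y, F) = (Y + 15)*(F - 7) = (15 + Y)*(-7 + F) = (-7 + F)*(15 + Y))
W(C) = 2*C
sqrt(W(D(-8, 9)) + X(44, -162)) = sqrt(2*(-3) + (-105 - 7*44 + 15*(-162) - 162*44)) = sqrt(-6 + (-105 - 308 - 2430 - 7128)) = sqrt(-6 - 9971) = sqrt(-9977) = I*sqrt(9977)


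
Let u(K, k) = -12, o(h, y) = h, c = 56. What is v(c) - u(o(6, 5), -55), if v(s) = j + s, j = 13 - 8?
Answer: 73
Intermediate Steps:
j = 5
v(s) = 5 + s
v(c) - u(o(6, 5), -55) = (5 + 56) - 1*(-12) = 61 + 12 = 73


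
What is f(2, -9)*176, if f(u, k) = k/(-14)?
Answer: 792/7 ≈ 113.14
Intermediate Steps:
f(u, k) = -k/14 (f(u, k) = k*(-1/14) = -k/14)
f(2, -9)*176 = -1/14*(-9)*176 = (9/14)*176 = 792/7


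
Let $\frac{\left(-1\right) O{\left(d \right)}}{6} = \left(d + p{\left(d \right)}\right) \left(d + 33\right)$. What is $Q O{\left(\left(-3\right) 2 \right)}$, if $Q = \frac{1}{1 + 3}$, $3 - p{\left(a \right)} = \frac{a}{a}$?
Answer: $162$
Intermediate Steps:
$p{\left(a \right)} = 2$ ($p{\left(a \right)} = 3 - \frac{a}{a} = 3 - 1 = 2$)
$O{\left(d \right)} = - 6 \left(2 + d\right) \left(33 + d\right)$ ($O{\left(d \right)} = - 6 \left(d + 2\right) \left(d + 33\right) = - 6 \left(2 + d\right) \left(33 + d\right)$)
$Q = \frac{1}{4} \approx 0.25$
$Q O{\left(\left(-3\right) 2 \right)} = \frac{-396 - 210 \left(\left(-3\right) 2\right) - 6 \left(\left(-3\right) 2\right)^{2}}{4} = \frac{-396 - -1260 - 6 \left(-6\right)^{2}}{4} = \frac{-396 + 1260 - 216}{4} = \frac{1}{4} \cdot 648 = 162$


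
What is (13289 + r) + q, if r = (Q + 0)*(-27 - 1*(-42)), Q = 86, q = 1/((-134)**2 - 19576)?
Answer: 23617979/1620 ≈ 14579.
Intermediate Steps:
q = -1/1620 (q = 1/(17956 - 19576) = 1/(-1620) = -1/1620 ≈ -0.00061728)
r = 1290 (r = (86 + 0)*(-27 - 1*(-42)) = 86*(-27 + 42) = 86*15 = 1290)
(13289 + r) + q = (13289 + 1290) - 1/1620 = 14579 - 1/1620 = 23617979/1620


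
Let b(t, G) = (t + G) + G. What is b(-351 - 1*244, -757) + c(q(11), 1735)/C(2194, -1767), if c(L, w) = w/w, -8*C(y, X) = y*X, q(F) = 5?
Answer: -4088083487/1938399 ≈ -2109.0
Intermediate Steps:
C(y, X) = -X*y/8 (C(y, X) = -y*X/8 = -X*y/8)
c(L, w) = 1
b(t, G) = t + 2*G (b(t, G) = (G + t) + G = t + 2*G)
b(-351 - 1*244, -757) + c(q(11), 1735)/C(2194, -1767) = ((-351 - 1*244) + 2*(-757)) + 1/(-⅛*(-1767)*2194) = ((-351 - 244) - 1514) + 1/(1938399/4) = (-595 - 1514) + 1*(4/1938399) = -2109 + 4/1938399 = -4088083487/1938399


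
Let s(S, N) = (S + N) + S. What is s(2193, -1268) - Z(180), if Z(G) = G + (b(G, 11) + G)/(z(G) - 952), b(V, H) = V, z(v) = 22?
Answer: 91090/31 ≈ 2938.4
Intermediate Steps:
s(S, N) = N + 2*S (s(S, N) = (N + S) + S = N + 2*S)
Z(G) = 464*G/465 (Z(G) = G + (G + G)/(22 - 952) = G + (2*G)/(-930) = G + (2*G)*(-1/930) = G - G/465 = 464*G/465)
s(2193, -1268) - Z(180) = (-1268 + 2*2193) - 464*180/465 = (-1268 + 4386) - 1*5568/31 = 3118 - 5568/31 = 91090/31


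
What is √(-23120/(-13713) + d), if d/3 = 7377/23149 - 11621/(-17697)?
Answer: √6735724649845237442622/38216158287 ≈ 2.1476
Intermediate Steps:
d = 399565298/136555951 (d = 3*(7377/23149 - 11621/(-17697)) = 3*(7377*(1/23149) - 11621*(-1/17697)) = 3*(7377/23149 + 11621/17697) = 3*(399565298/409667853) = 399565298/136555951 ≈ 2.9260)
√(-23120/(-13713) + d) = √(-23120/(-13713) + 399565298/136555951) = √(-23120*(-1/13713) + 399565298/136555951) = √(23120/13713 + 399565298/136555951) = √(176253316706/38216158287) = √6735724649845237442622/38216158287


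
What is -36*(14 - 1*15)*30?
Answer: 1080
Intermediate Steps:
-36*(14 - 1*15)*30 = -36*(14 - 15)*30 = -36*(-1)*30 = 36*30 = 1080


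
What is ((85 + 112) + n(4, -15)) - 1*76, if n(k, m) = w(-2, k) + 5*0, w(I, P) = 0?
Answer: 121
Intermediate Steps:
n(k, m) = 0 (n(k, m) = 0 + 5*0 = 0 + 0 = 0)
((85 + 112) + n(4, -15)) - 1*76 = ((85 + 112) + 0) - 1*76 = (197 + 0) - 76 = 197 - 76 = 121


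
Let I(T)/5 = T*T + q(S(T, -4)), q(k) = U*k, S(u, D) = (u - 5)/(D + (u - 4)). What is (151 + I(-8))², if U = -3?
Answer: 53890281/256 ≈ 2.1051e+5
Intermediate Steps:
S(u, D) = (-5 + u)/(-4 + D + u) (S(u, D) = (-5 + u)/(D + (-4 + u)) = (-5 + u)/(-4 + D + u))
q(k) = -3*k
I(T) = 5*T² - 15*(-5 + T)/(-8 + T) (I(T) = 5*(T*T - 3*(-5 + T)/(-4 - 4 + T)) = 5*(T² - 3*(-5 + T)/(-8 + T)) = 5*T² - 15*(-5 + T)/(-8 + T))
(151 + I(-8))² = (151 + 5*(15 - 3*(-8) + (-8)²*(-8 - 8))/(-8 - 8))² = (151 + 5*(15 + 24 + 64*(-16))/(-16))² = (151 + 5*(-1/16)*(15 + 24 - 1024))² = (151 + 5*(-1/16)*(-985))² = (151 + 4925/16)² = (7341/16)² = 53890281/256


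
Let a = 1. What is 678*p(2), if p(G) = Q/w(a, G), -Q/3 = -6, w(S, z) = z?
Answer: 6102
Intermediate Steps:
Q = 18 (Q = -3*(-6) = 18)
p(G) = 18/G
678*p(2) = 678*(18/2) = 678*(18*(1/2)) = 678*9 = 6102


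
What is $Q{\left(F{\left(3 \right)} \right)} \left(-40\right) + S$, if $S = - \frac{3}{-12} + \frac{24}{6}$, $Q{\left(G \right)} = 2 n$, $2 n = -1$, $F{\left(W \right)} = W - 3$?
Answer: $\frac{177}{4} \approx 44.25$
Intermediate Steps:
$F{\left(W \right)} = -3 + W$ ($F{\left(W \right)} = W - 3 = -3 + W$)
$n = - \frac{1}{2}$ ($n = \frac{1}{2} \left(-1\right) = - \frac{1}{2} \approx -0.5$)
$Q{\left(G \right)} = -1$ ($Q{\left(G \right)} = 2 \left(- \frac{1}{2}\right) = -1$)
$S = \frac{17}{4}$ ($S = \left(-3\right) \left(- \frac{1}{12}\right) + 24 \cdot \frac{1}{6} = \frac{1}{4} + 4 = \frac{17}{4} \approx 4.25$)
$Q{\left(F{\left(3 \right)} \right)} \left(-40\right) + S = \left(-1\right) \left(-40\right) + \frac{17}{4} = 40 + \frac{17}{4} = \frac{177}{4}$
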